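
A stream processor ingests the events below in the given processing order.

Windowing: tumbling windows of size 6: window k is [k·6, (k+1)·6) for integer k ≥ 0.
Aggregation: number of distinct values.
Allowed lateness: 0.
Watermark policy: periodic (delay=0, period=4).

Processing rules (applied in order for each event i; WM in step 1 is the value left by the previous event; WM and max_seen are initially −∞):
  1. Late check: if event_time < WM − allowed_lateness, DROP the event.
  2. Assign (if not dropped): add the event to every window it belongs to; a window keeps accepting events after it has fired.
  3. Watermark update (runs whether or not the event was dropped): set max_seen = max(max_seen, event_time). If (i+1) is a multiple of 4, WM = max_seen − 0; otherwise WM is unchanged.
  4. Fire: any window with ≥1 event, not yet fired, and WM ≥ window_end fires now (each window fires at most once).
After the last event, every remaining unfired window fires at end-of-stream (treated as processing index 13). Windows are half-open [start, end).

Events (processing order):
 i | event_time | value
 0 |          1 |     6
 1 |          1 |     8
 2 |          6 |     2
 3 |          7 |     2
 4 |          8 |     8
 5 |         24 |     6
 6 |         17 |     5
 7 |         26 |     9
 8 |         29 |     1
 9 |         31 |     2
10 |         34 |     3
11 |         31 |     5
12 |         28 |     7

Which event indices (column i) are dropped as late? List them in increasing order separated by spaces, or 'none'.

i=0 t=1 v=6: → [0,6); WM=−∞
i=1 t=1 v=8: → [0,6); WM=−∞
i=2 t=6 v=2: → [6,12); WM=−∞
i=3 t=7 v=2: → [6,12); WM=7; [0,6) fires=2
i=4 t=8 v=8: → [6,12); WM=7
i=5 t=24 v=6: → [24,30); WM=7
i=6 t=17 v=5: → [12,18); WM=7
i=7 t=26 v=9: → [24,30); WM=26; [6,12) fires=2 [12,18) fires=1
i=8 t=29 v=1: → [24,30); WM=26
i=9 t=31 v=2: → [30,36); WM=26
i=10 t=34 v=3: → [30,36); WM=26
i=11 t=31 v=5: → [30,36); WM=34; [24,30) fires=3
i=12 t=28 v=7: DROP (t<34-0); WM=34

12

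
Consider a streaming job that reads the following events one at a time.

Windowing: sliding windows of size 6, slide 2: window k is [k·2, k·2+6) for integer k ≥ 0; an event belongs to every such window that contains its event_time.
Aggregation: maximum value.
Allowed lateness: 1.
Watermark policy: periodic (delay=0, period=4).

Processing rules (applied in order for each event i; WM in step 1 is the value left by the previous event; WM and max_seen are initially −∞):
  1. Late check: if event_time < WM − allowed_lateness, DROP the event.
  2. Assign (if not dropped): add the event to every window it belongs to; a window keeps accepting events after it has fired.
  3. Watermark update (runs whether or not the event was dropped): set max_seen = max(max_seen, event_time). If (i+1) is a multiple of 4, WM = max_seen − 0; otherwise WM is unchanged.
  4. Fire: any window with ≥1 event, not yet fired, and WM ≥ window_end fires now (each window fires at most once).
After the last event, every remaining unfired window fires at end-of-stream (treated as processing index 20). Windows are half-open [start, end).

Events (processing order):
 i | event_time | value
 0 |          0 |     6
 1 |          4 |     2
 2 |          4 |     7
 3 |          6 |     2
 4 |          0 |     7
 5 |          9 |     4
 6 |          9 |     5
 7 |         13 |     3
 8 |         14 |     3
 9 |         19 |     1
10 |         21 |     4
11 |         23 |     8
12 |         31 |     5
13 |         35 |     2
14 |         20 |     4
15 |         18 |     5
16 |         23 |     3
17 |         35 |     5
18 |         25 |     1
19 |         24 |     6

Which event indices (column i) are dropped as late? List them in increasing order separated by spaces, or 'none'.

4 14 15 16 18 19

i=0 t=0 v=6: → [0,6); WM=−∞
i=1 t=4 v=2: → [4,10),[2,8),[0,6); WM=−∞
i=2 t=4 v=7: → [4,10),[2,8),[0,6); WM=−∞
i=3 t=6 v=2: → [6,12),[4,10),[2,8); WM=6; [0,6) fires=7
i=4 t=0 v=7: DROP (t<6-1); WM=6
i=5 t=9 v=4: → [8,14),[6,12),[4,10); WM=6
i=6 t=9 v=5: → [8,14),[6,12),[4,10); WM=6
i=7 t=13 v=3: → [12,18),[10,16),[8,14); WM=13; [2,8) fires=7 [4,10) fires=7 [6,12) fires=5
i=8 t=14 v=3: → [14,20),[12,18),[10,16); WM=13
i=9 t=19 v=1: → [18,24),[16,22),[14,20); WM=13
i=10 t=21 v=4: → [20,26),[18,24),[16,22); WM=13
i=11 t=23 v=8: → [22,28),[20,26),[18,24); WM=23; [8,14) fires=5 [10,16) fires=3 [12,18) fires=3 [14,20) fires=3 [16,22) fires=4
i=12 t=31 v=5: → [30,36),[28,34),[26,32); WM=23
i=13 t=35 v=2: → [34,40),[32,38),[30,36); WM=23
i=14 t=20 v=4: DROP (t<23-1); WM=23
i=15 t=18 v=5: DROP (t<23-1); WM=35; [18,24) fires=8 [20,26) fires=8 [22,28) fires=8 [26,32) fires=5 [28,34) fires=5
i=16 t=23 v=3: DROP (t<35-1); WM=35
i=17 t=35 v=5: → [34,40),[32,38),[30,36); WM=35
i=18 t=25 v=1: DROP (t<35-1); WM=35
i=19 t=24 v=6: DROP (t<35-1); WM=35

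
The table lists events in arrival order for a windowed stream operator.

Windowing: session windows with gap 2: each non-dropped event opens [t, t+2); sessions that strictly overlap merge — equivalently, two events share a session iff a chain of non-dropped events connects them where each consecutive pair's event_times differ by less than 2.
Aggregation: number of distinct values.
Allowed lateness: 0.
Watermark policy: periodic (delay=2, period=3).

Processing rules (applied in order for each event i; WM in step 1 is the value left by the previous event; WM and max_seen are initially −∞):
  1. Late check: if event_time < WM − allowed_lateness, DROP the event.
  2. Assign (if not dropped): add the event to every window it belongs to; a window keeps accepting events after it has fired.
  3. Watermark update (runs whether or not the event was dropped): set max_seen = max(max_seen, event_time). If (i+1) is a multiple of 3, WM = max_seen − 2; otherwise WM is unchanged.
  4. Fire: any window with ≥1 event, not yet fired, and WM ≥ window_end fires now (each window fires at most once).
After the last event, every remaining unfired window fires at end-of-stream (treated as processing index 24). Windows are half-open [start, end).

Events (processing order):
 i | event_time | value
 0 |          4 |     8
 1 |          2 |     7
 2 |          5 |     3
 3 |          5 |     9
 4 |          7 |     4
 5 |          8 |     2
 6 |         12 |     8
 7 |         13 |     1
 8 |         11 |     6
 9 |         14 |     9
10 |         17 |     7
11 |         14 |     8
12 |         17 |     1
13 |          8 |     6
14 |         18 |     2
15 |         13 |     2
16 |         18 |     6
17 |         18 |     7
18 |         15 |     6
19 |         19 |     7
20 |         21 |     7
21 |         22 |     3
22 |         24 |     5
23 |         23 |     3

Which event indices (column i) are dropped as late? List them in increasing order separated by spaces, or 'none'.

i=0 t=4 v=8: → [4,6); WM=−∞
i=1 t=2 v=7: → [2,4); WM=−∞
i=2 t=5 v=3: → [4,7); WM=3
i=3 t=5 v=9: → [4,7); WM=3
i=4 t=7 v=4: → [7,9); WM=3
i=5 t=8 v=2: → [7,10); WM=6
i=6 t=12 v=8: → [12,14); WM=6
i=7 t=13 v=1: → [12,15); WM=6
i=8 t=11 v=6: → [11,15); WM=11
i=9 t=14 v=9: → [11,16); WM=11
i=10 t=17 v=7: → [17,19); WM=11
i=11 t=14 v=8: → [11,16); WM=15
i=12 t=17 v=1: → [17,19); WM=15
i=13 t=8 v=6: DROP (t<15-0); WM=15
i=14 t=18 v=2: → [17,20); WM=16
i=15 t=13 v=2: DROP (t<16-0); WM=16
i=16 t=18 v=6: → [17,20); WM=16
i=17 t=18 v=7: → [17,20); WM=16
i=18 t=15 v=6: DROP (t<16-0); WM=16
i=19 t=19 v=7: → [17,21); WM=16
i=20 t=21 v=7: → [21,23); WM=19
i=21 t=22 v=3: → [21,24); WM=19
i=22 t=24 v=5: → [24,26); WM=19
i=23 t=23 v=3: → [21,26); WM=22

13 15 18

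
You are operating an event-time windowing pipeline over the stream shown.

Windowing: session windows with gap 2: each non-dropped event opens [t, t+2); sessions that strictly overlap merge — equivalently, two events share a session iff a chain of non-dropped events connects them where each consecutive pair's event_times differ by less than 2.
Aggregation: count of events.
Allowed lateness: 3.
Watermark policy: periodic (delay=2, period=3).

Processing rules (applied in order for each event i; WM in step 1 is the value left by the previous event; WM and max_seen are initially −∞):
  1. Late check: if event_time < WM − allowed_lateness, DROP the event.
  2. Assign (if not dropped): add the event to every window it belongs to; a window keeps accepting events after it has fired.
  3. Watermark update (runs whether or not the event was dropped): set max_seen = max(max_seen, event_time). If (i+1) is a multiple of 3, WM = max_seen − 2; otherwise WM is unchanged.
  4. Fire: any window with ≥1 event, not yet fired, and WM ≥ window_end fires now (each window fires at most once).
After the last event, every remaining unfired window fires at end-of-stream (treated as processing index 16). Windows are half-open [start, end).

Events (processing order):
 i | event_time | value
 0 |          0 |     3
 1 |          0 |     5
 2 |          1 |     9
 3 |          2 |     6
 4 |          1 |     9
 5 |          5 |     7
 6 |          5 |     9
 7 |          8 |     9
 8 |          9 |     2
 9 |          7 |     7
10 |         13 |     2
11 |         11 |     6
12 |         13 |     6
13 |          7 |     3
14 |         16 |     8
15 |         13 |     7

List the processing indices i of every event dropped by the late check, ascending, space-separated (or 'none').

13

i=0 t=0 v=3: → [0,2); WM=−∞
i=1 t=0 v=5: → [0,2); WM=−∞
i=2 t=1 v=9: → [0,3); WM=-1
i=3 t=2 v=6: → [0,4); WM=-1
i=4 t=1 v=9: → [0,4); WM=-1
i=5 t=5 v=7: → [5,7); WM=3
i=6 t=5 v=9: → [5,7); WM=3
i=7 t=8 v=9: → [8,10); WM=3
i=8 t=9 v=2: → [8,11); WM=7
i=9 t=7 v=7: → [7,11); WM=7
i=10 t=13 v=2: → [13,15); WM=7
i=11 t=11 v=6: → [11,13); WM=11
i=12 t=13 v=6: → [13,15); WM=11
i=13 t=7 v=3: DROP (t<11-3); WM=11
i=14 t=16 v=8: → [16,18); WM=14
i=15 t=13 v=7: → [13,15); WM=14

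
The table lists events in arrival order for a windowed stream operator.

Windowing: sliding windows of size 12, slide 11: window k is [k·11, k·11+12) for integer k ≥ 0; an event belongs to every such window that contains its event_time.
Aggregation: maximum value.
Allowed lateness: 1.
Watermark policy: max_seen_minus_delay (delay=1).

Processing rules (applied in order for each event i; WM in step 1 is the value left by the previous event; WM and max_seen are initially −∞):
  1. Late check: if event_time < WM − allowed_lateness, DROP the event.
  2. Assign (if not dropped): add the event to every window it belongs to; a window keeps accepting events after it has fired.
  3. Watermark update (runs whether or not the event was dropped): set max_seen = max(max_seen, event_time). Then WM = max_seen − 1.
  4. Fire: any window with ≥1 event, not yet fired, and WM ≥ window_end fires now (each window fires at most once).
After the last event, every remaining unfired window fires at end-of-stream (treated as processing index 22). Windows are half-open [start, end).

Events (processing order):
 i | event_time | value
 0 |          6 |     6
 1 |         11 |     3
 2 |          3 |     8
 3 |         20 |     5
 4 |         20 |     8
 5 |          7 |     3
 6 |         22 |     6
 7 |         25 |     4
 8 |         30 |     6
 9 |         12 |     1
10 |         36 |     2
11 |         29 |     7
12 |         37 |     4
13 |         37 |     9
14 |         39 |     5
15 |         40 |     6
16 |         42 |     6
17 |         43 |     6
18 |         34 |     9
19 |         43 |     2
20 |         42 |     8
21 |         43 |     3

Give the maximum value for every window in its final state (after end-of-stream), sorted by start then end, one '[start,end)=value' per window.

i=0 t=6 v=6: → [0,12); WM=5
i=1 t=11 v=3: → [11,23),[0,12); WM=10
i=2 t=3 v=8: DROP (t<10-1); WM=10
i=3 t=20 v=5: → [11,23); WM=19; [0,12) fires=6
i=4 t=20 v=8: → [11,23); WM=19
i=5 t=7 v=3: DROP (t<19-1); WM=19
i=6 t=22 v=6: → [22,34),[11,23); WM=21
i=7 t=25 v=4: → [22,34); WM=24; [11,23) fires=8
i=8 t=30 v=6: → [22,34); WM=29
i=9 t=12 v=1: DROP (t<29-1); WM=29
i=10 t=36 v=2: → [33,45); WM=35; [22,34) fires=6
i=11 t=29 v=7: DROP (t<35-1); WM=35
i=12 t=37 v=4: → [33,45); WM=36
i=13 t=37 v=9: → [33,45); WM=36
i=14 t=39 v=5: → [33,45); WM=38
i=15 t=40 v=6: → [33,45); WM=39
i=16 t=42 v=6: → [33,45); WM=41
i=17 t=43 v=6: → [33,45); WM=42
i=18 t=34 v=9: DROP (t<42-1); WM=42
i=19 t=43 v=2: → [33,45); WM=42
i=20 t=42 v=8: → [33,45); WM=42
i=21 t=43 v=3: → [33,45); WM=42

[0,12)=6 [11,23)=8 [22,34)=6 [33,45)=9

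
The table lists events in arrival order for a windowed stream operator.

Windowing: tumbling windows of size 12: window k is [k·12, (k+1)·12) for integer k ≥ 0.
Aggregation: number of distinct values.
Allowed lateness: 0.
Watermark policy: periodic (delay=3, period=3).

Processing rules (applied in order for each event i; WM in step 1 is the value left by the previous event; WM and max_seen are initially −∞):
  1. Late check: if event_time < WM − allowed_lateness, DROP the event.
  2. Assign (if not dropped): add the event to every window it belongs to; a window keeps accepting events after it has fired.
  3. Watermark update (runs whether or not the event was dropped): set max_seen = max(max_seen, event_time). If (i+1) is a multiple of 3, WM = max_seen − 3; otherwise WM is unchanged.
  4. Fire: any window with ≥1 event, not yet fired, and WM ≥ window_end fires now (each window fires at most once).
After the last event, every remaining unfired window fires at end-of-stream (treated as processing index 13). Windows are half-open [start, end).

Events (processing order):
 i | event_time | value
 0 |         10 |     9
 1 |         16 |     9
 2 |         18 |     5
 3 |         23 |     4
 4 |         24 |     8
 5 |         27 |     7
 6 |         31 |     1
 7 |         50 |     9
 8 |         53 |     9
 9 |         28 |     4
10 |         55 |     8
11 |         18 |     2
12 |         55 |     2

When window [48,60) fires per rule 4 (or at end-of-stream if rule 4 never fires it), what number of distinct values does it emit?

i=0 t=10 v=9: → [0,12); WM=−∞
i=1 t=16 v=9: → [12,24); WM=−∞
i=2 t=18 v=5: → [12,24); WM=15; [0,12) fires=1
i=3 t=23 v=4: → [12,24); WM=15
i=4 t=24 v=8: → [24,36); WM=15
i=5 t=27 v=7: → [24,36); WM=24; [12,24) fires=3
i=6 t=31 v=1: → [24,36); WM=24
i=7 t=50 v=9: → [48,60); WM=24
i=8 t=53 v=9: → [48,60); WM=50; [24,36) fires=3
i=9 t=28 v=4: DROP (t<50-0); WM=50
i=10 t=55 v=8: → [48,60); WM=50
i=11 t=18 v=2: DROP (t<50-0); WM=52
i=12 t=55 v=2: → [48,60); WM=52

3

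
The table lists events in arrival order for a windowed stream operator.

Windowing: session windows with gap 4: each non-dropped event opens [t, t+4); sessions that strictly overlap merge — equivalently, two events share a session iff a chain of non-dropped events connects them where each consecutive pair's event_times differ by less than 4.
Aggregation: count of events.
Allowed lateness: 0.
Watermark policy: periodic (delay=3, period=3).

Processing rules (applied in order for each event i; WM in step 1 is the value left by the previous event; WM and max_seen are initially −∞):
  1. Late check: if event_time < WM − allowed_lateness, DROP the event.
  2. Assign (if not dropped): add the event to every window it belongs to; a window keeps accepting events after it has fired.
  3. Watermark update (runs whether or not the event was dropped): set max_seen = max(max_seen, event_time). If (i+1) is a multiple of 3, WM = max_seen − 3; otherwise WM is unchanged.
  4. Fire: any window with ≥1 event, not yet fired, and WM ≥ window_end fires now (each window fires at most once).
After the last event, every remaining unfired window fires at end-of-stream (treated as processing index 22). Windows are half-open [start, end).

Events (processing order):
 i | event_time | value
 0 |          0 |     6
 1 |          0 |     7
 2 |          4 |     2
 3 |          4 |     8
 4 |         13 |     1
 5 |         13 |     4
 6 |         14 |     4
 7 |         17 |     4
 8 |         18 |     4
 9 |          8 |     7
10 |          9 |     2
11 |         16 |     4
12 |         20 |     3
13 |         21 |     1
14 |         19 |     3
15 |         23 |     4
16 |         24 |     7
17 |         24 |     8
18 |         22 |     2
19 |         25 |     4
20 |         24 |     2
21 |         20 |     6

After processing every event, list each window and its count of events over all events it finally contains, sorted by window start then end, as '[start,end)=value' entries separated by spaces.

i=0 t=0 v=6: → [0,4); WM=−∞
i=1 t=0 v=7: → [0,4); WM=−∞
i=2 t=4 v=2: → [4,8); WM=1
i=3 t=4 v=8: → [4,8); WM=1
i=4 t=13 v=1: → [13,17); WM=1
i=5 t=13 v=4: → [13,17); WM=10
i=6 t=14 v=4: → [13,18); WM=10
i=7 t=17 v=4: → [13,21); WM=10
i=8 t=18 v=4: → [13,22); WM=15
i=9 t=8 v=7: DROP (t<15-0); WM=15
i=10 t=9 v=2: DROP (t<15-0); WM=15
i=11 t=16 v=4: → [13,22); WM=15
i=12 t=20 v=3: → [13,24); WM=15
i=13 t=21 v=1: → [13,25); WM=15
i=14 t=19 v=3: → [13,25); WM=18
i=15 t=23 v=4: → [13,27); WM=18
i=16 t=24 v=7: → [13,28); WM=18
i=17 t=24 v=8: → [13,28); WM=21
i=18 t=22 v=2: → [13,28); WM=21
i=19 t=25 v=4: → [13,29); WM=21
i=20 t=24 v=2: → [13,29); WM=22
i=21 t=20 v=6: DROP (t<22-0); WM=22

[0,4)=2 [4,8)=2 [13,29)=15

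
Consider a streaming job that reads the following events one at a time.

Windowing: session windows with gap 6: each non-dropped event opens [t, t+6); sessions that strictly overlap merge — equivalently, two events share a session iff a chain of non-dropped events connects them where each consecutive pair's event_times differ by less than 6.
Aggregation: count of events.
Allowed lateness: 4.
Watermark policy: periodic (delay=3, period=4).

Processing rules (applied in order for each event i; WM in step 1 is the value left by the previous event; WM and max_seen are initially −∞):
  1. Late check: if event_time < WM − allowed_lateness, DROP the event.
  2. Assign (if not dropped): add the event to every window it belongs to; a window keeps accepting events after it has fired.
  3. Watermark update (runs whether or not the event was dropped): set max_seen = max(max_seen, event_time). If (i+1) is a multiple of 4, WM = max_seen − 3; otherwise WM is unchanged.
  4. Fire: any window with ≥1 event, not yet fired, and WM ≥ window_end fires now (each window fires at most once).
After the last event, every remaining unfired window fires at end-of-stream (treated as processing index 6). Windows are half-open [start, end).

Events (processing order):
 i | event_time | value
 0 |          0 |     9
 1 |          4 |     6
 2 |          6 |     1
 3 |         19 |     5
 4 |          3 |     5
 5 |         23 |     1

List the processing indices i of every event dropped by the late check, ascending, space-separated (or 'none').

i=0 t=0 v=9: → [0,6); WM=−∞
i=1 t=4 v=6: → [0,10); WM=−∞
i=2 t=6 v=1: → [0,12); WM=−∞
i=3 t=19 v=5: → [19,25); WM=16
i=4 t=3 v=5: DROP (t<16-4); WM=16
i=5 t=23 v=1: → [19,29); WM=16

4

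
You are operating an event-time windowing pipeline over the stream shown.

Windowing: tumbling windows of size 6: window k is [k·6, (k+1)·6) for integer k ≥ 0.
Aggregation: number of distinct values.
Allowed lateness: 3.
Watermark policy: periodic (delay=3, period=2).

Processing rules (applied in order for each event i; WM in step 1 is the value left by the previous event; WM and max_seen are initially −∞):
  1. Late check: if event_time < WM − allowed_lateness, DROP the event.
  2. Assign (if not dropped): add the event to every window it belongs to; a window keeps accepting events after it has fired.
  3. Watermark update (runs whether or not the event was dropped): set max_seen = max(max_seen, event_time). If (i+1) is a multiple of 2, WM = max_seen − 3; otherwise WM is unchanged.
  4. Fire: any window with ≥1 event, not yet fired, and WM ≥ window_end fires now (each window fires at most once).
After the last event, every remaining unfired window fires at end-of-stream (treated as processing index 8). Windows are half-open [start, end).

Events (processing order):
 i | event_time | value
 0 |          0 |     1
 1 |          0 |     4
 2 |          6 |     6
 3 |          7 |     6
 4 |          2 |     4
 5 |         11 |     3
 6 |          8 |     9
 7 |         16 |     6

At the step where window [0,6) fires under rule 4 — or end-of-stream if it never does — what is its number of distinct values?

2

i=0 t=0 v=1: → [0,6); WM=−∞
i=1 t=0 v=4: → [0,6); WM=-3
i=2 t=6 v=6: → [6,12); WM=-3
i=3 t=7 v=6: → [6,12); WM=4
i=4 t=2 v=4: → [0,6); WM=4
i=5 t=11 v=3: → [6,12); WM=8; [0,6) fires=2
i=6 t=8 v=9: → [6,12); WM=8
i=7 t=16 v=6: → [12,18); WM=13; [6,12) fires=3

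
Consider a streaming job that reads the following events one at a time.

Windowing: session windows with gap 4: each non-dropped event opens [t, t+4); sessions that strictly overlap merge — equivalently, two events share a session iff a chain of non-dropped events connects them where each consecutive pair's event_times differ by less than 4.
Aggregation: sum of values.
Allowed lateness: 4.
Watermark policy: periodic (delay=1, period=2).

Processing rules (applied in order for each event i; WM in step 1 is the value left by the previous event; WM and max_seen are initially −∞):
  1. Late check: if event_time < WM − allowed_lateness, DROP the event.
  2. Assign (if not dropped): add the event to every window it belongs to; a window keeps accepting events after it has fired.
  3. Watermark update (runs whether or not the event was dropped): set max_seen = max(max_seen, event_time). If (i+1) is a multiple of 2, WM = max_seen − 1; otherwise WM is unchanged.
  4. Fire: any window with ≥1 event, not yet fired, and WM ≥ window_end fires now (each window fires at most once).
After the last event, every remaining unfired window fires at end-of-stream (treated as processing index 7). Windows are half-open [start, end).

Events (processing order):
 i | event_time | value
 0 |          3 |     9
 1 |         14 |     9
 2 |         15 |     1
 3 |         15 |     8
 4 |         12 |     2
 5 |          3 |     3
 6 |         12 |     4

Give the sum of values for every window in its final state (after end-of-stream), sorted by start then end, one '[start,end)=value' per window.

[3,7)=9 [12,19)=24

i=0 t=3 v=9: → [3,7); WM=−∞
i=1 t=14 v=9: → [14,18); WM=13
i=2 t=15 v=1: → [14,19); WM=13
i=3 t=15 v=8: → [14,19); WM=14
i=4 t=12 v=2: → [12,19); WM=14
i=5 t=3 v=3: DROP (t<14-4); WM=14
i=6 t=12 v=4: → [12,19); WM=14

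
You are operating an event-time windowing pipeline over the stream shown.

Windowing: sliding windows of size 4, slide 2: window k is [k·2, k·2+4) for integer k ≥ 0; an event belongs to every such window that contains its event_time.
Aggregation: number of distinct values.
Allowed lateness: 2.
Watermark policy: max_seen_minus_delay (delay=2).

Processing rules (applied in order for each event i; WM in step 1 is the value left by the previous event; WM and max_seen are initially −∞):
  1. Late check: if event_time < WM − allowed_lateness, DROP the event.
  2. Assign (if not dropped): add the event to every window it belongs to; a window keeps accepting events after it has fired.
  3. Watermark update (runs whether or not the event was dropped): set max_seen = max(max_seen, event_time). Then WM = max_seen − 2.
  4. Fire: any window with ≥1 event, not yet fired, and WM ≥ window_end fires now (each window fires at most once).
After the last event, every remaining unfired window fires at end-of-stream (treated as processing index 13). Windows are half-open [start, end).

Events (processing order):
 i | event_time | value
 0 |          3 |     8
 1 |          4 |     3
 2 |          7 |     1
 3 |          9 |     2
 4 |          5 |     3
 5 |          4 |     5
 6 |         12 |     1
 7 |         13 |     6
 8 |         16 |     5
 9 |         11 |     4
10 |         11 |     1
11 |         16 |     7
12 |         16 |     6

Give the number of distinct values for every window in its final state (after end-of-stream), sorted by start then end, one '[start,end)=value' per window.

[0,4)=1 [2,6)=2 [4,8)=2 [6,10)=2 [8,12)=1 [10,14)=2 [12,16)=2 [14,18)=3 [16,20)=3

i=0 t=3 v=8: → [2,6),[0,4); WM=1
i=1 t=4 v=3: → [4,8),[2,6); WM=2
i=2 t=7 v=1: → [6,10),[4,8); WM=5; [0,4) fires=1
i=3 t=9 v=2: → [8,12),[6,10); WM=7; [2,6) fires=2
i=4 t=5 v=3: → [4,8),[2,6); WM=7
i=5 t=4 v=5: DROP (t<7-2); WM=7
i=6 t=12 v=1: → [12,16),[10,14); WM=10; [4,8) fires=2 [6,10) fires=2
i=7 t=13 v=6: → [12,16),[10,14); WM=11
i=8 t=16 v=5: → [16,20),[14,18); WM=14; [8,12) fires=1 [10,14) fires=2
i=9 t=11 v=4: DROP (t<14-2); WM=14
i=10 t=11 v=1: DROP (t<14-2); WM=14
i=11 t=16 v=7: → [16,20),[14,18); WM=14
i=12 t=16 v=6: → [16,20),[14,18); WM=14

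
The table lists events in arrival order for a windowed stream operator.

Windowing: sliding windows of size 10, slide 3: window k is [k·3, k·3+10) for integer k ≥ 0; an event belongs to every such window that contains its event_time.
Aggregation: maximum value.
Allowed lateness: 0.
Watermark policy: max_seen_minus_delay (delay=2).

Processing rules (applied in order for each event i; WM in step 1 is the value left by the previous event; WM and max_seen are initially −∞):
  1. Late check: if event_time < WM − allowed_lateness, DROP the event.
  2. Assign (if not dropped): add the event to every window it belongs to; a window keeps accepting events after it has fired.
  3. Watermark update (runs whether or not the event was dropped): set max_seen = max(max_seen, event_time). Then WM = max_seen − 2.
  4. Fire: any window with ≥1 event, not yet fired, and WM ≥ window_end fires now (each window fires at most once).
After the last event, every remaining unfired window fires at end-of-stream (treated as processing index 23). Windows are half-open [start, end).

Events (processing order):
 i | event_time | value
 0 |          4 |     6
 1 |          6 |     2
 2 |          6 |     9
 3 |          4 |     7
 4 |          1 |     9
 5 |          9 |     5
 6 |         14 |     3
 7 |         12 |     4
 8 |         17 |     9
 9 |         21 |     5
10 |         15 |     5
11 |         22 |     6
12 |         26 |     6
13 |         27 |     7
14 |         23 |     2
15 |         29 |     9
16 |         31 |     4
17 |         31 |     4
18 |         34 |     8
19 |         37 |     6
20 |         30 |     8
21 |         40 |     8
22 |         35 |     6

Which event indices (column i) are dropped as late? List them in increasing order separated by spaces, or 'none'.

i=0 t=4 v=6: → [3,13),[0,10); WM=2
i=1 t=6 v=2: → [6,16),[3,13),[0,10); WM=4
i=2 t=6 v=9: → [6,16),[3,13),[0,10); WM=4
i=3 t=4 v=7: → [3,13),[0,10); WM=4
i=4 t=1 v=9: DROP (t<4-0); WM=4
i=5 t=9 v=5: → [9,19),[6,16),[3,13),[0,10); WM=7
i=6 t=14 v=3: → [12,22),[9,19),[6,16); WM=12; [0,10) fires=9
i=7 t=12 v=4: → [12,22),[9,19),[6,16),[3,13); WM=12
i=8 t=17 v=9: → [15,25),[12,22),[9,19); WM=15; [3,13) fires=9
i=9 t=21 v=5: → [21,31),[18,28),[15,25),[12,22); WM=19; [6,16) fires=9 [9,19) fires=9
i=10 t=15 v=5: DROP (t<19-0); WM=19
i=11 t=22 v=6: → [21,31),[18,28),[15,25); WM=20
i=12 t=26 v=6: → [24,34),[21,31),[18,28); WM=24; [12,22) fires=9
i=13 t=27 v=7: → [27,37),[24,34),[21,31),[18,28); WM=25; [15,25) fires=9
i=14 t=23 v=2: DROP (t<25-0); WM=25
i=15 t=29 v=9: → [27,37),[24,34),[21,31); WM=27
i=16 t=31 v=4: → [30,40),[27,37),[24,34); WM=29; [18,28) fires=7
i=17 t=31 v=4: → [30,40),[27,37),[24,34); WM=29
i=18 t=34 v=8: → [33,43),[30,40),[27,37); WM=32; [21,31) fires=9
i=19 t=37 v=6: → [36,46),[33,43),[30,40); WM=35; [24,34) fires=9
i=20 t=30 v=8: DROP (t<35-0); WM=35
i=21 t=40 v=8: → [39,49),[36,46),[33,43); WM=38; [27,37) fires=9
i=22 t=35 v=6: DROP (t<38-0); WM=38

4 10 14 20 22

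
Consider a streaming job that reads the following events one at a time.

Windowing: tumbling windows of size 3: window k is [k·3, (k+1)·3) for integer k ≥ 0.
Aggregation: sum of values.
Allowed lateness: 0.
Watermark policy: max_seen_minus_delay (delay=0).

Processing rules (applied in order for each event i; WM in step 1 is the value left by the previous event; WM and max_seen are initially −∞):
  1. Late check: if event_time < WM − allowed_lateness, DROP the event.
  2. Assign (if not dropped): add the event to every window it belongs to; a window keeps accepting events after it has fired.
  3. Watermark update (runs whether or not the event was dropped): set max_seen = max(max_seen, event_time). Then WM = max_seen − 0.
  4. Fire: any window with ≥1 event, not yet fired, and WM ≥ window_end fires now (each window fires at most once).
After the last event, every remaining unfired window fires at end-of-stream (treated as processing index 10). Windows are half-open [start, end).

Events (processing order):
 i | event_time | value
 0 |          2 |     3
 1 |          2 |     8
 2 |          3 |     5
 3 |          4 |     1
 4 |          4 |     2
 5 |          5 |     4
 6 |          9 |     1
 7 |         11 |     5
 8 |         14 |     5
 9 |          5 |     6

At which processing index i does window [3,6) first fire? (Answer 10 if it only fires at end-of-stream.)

i=0 t=2 v=3: → [0,3); WM=2
i=1 t=2 v=8: → [0,3); WM=2
i=2 t=3 v=5: → [3,6); WM=3; [0,3) fires=11
i=3 t=4 v=1: → [3,6); WM=4
i=4 t=4 v=2: → [3,6); WM=4
i=5 t=5 v=4: → [3,6); WM=5
i=6 t=9 v=1: → [9,12); WM=9; [3,6) fires=12
i=7 t=11 v=5: → [9,12); WM=11
i=8 t=14 v=5: → [12,15); WM=14; [9,12) fires=6
i=9 t=5 v=6: DROP (t<14-0); WM=14

6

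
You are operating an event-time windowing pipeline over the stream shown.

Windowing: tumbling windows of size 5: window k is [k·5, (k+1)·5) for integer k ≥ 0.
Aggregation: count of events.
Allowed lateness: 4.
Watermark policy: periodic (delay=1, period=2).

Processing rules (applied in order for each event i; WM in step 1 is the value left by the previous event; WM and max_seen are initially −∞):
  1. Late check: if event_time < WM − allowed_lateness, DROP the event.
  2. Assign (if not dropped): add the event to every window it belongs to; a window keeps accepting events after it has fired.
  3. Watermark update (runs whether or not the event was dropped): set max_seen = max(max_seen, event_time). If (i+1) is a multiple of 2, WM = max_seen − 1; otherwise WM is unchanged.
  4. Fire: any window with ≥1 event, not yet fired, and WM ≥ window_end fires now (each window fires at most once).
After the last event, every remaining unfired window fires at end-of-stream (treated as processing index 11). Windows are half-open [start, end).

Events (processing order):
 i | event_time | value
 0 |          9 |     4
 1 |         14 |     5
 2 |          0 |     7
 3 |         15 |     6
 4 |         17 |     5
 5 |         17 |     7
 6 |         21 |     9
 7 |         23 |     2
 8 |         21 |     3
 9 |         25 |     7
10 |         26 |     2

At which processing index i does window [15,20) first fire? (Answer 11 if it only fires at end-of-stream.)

i=0 t=9 v=4: → [5,10); WM=−∞
i=1 t=14 v=5: → [10,15); WM=13; [5,10) fires=1
i=2 t=0 v=7: DROP (t<13-4); WM=13
i=3 t=15 v=6: → [15,20); WM=14
i=4 t=17 v=5: → [15,20); WM=14
i=5 t=17 v=7: → [15,20); WM=16; [10,15) fires=1
i=6 t=21 v=9: → [20,25); WM=16
i=7 t=23 v=2: → [20,25); WM=22; [15,20) fires=3
i=8 t=21 v=3: → [20,25); WM=22
i=9 t=25 v=7: → [25,30); WM=24
i=10 t=26 v=2: → [25,30); WM=24

7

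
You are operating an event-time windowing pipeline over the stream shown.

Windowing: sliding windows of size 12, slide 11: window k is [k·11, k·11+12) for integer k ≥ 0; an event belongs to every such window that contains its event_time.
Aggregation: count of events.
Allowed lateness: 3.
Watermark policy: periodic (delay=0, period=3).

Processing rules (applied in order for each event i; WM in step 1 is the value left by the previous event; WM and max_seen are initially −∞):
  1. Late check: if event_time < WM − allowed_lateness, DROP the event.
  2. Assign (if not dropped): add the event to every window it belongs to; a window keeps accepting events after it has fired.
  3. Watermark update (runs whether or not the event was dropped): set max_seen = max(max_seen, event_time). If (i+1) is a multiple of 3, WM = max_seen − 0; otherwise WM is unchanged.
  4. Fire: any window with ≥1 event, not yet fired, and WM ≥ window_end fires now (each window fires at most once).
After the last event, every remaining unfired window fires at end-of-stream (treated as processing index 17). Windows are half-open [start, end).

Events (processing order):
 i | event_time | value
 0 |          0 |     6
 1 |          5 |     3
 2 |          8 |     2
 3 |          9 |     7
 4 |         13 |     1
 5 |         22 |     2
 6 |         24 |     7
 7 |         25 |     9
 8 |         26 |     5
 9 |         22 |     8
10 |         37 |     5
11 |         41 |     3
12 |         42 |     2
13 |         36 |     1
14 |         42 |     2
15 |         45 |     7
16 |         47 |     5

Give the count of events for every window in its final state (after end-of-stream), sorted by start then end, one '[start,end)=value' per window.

[0,12)=4 [11,23)=2 [22,34)=4 [33,45)=4 [44,56)=2

i=0 t=0 v=6: → [0,12); WM=−∞
i=1 t=5 v=3: → [0,12); WM=−∞
i=2 t=8 v=2: → [0,12); WM=8
i=3 t=9 v=7: → [0,12); WM=8
i=4 t=13 v=1: → [11,23); WM=8
i=5 t=22 v=2: → [22,34),[11,23); WM=22; [0,12) fires=4
i=6 t=24 v=7: → [22,34); WM=22
i=7 t=25 v=9: → [22,34); WM=22
i=8 t=26 v=5: → [22,34); WM=26; [11,23) fires=2
i=9 t=22 v=8: DROP (t<26-3); WM=26
i=10 t=37 v=5: → [33,45); WM=26
i=11 t=41 v=3: → [33,45); WM=41; [22,34) fires=4
i=12 t=42 v=2: → [33,45); WM=41
i=13 t=36 v=1: DROP (t<41-3); WM=41
i=14 t=42 v=2: → [33,45); WM=42
i=15 t=45 v=7: → [44,56); WM=42
i=16 t=47 v=5: → [44,56); WM=42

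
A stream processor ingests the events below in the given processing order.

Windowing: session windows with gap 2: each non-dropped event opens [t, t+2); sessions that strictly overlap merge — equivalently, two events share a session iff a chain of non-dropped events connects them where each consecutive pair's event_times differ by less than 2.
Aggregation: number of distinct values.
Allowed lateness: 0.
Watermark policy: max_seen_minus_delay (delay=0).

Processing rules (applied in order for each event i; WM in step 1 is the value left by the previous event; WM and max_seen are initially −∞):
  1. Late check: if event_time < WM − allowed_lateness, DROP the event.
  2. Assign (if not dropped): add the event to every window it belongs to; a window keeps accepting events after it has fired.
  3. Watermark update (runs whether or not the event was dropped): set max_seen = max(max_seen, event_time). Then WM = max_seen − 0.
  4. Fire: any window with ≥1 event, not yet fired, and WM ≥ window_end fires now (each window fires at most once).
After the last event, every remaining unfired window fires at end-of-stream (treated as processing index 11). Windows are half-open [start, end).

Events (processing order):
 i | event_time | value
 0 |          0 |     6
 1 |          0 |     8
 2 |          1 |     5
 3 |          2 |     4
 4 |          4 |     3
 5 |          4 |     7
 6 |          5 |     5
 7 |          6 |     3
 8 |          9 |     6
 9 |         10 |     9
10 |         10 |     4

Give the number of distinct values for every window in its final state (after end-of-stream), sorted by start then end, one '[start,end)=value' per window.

[0,4)=4 [4,8)=3 [9,12)=3

i=0 t=0 v=6: → [0,2); WM=0
i=1 t=0 v=8: → [0,2); WM=0
i=2 t=1 v=5: → [0,3); WM=1
i=3 t=2 v=4: → [0,4); WM=2
i=4 t=4 v=3: → [4,6); WM=4
i=5 t=4 v=7: → [4,6); WM=4
i=6 t=5 v=5: → [4,7); WM=5
i=7 t=6 v=3: → [4,8); WM=6
i=8 t=9 v=6: → [9,11); WM=9
i=9 t=10 v=9: → [9,12); WM=10
i=10 t=10 v=4: → [9,12); WM=10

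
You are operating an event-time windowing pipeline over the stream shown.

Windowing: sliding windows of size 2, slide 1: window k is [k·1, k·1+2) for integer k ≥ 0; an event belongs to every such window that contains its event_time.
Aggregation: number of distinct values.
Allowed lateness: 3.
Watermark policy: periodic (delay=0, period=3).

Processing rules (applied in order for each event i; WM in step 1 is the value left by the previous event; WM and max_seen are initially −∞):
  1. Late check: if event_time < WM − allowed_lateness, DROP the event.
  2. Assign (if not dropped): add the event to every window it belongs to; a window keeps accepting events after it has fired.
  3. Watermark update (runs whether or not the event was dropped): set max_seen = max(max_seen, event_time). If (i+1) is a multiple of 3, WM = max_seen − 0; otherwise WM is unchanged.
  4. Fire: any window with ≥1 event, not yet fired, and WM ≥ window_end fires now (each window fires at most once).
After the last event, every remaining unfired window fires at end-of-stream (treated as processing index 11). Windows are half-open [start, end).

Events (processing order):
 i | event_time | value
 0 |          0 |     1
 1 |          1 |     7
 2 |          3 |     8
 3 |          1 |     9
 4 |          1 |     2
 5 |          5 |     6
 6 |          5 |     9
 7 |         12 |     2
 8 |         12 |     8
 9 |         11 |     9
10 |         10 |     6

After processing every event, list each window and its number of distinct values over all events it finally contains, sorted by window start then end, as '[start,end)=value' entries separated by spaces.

i=0 t=0 v=1: → [0,2); WM=−∞
i=1 t=1 v=7: → [1,3),[0,2); WM=−∞
i=2 t=3 v=8: → [3,5),[2,4); WM=3; [0,2) fires=2 [1,3) fires=1
i=3 t=1 v=9: → [1,3),[0,2); WM=3
i=4 t=1 v=2: → [1,3),[0,2); WM=3
i=5 t=5 v=6: → [5,7),[4,6); WM=5; [2,4) fires=1 [3,5) fires=1
i=6 t=5 v=9: → [5,7),[4,6); WM=5
i=7 t=12 v=2: → [12,14),[11,13); WM=5
i=8 t=12 v=8: → [12,14),[11,13); WM=12; [4,6) fires=2 [5,7) fires=2
i=9 t=11 v=9: → [11,13),[10,12); WM=12; [10,12) fires=1
i=10 t=10 v=6: → [10,12),[9,11); WM=12; [9,11) fires=1

[0,2)=4 [1,3)=3 [2,4)=1 [3,5)=1 [4,6)=2 [5,7)=2 [9,11)=1 [10,12)=2 [11,13)=3 [12,14)=2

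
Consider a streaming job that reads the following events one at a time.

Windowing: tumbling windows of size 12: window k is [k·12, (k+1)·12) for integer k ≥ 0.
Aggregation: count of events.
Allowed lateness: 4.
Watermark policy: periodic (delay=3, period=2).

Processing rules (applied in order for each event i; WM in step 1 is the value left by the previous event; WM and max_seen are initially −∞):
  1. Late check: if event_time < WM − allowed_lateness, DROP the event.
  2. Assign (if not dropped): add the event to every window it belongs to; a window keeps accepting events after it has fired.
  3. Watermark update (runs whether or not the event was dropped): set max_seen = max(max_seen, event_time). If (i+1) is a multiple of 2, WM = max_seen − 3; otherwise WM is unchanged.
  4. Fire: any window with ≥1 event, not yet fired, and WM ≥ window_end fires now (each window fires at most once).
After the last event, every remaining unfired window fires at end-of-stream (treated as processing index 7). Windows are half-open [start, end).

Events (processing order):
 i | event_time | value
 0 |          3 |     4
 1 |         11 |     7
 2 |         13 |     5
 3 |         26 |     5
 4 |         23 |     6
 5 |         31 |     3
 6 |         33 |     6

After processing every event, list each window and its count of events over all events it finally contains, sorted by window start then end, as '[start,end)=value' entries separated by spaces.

i=0 t=3 v=4: → [0,12); WM=−∞
i=1 t=11 v=7: → [0,12); WM=8
i=2 t=13 v=5: → [12,24); WM=8
i=3 t=26 v=5: → [24,36); WM=23; [0,12) fires=2
i=4 t=23 v=6: → [12,24); WM=23
i=5 t=31 v=3: → [24,36); WM=28; [12,24) fires=2
i=6 t=33 v=6: → [24,36); WM=28

[0,12)=2 [12,24)=2 [24,36)=3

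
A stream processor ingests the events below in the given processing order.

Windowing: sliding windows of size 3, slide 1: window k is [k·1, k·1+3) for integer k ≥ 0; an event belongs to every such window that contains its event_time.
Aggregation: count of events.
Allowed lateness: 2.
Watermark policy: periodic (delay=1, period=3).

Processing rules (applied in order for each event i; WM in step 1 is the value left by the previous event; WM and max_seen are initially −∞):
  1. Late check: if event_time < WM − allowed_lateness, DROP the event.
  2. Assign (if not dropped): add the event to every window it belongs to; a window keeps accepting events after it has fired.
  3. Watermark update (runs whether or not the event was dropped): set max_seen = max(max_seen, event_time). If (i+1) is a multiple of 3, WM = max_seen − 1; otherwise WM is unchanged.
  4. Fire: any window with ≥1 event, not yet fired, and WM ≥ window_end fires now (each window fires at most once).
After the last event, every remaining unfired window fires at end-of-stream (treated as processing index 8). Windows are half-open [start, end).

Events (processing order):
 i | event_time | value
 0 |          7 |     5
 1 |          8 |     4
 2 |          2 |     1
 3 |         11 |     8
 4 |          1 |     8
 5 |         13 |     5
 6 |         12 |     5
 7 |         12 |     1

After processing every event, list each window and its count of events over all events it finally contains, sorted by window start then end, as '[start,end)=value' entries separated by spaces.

[0,3)=1 [1,4)=1 [2,5)=1 [5,8)=1 [6,9)=2 [7,10)=2 [8,11)=1 [9,12)=1 [10,13)=3 [11,14)=4 [12,15)=3 [13,16)=1

i=0 t=7 v=5: → [7,10),[6,9),[5,8); WM=−∞
i=1 t=8 v=4: → [8,11),[7,10),[6,9); WM=−∞
i=2 t=2 v=1: → [2,5),[1,4),[0,3); WM=7; [0,3) fires=1 [1,4) fires=1 [2,5) fires=1
i=3 t=11 v=8: → [11,14),[10,13),[9,12); WM=7
i=4 t=1 v=8: DROP (t<7-2); WM=7
i=5 t=13 v=5: → [13,16),[12,15),[11,14); WM=12; [5,8) fires=1 [6,9) fires=2 [7,10) fires=2 [8,11) fires=1 [9,12) fires=1
i=6 t=12 v=5: → [12,15),[11,14),[10,13); WM=12
i=7 t=12 v=1: → [12,15),[11,14),[10,13); WM=12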